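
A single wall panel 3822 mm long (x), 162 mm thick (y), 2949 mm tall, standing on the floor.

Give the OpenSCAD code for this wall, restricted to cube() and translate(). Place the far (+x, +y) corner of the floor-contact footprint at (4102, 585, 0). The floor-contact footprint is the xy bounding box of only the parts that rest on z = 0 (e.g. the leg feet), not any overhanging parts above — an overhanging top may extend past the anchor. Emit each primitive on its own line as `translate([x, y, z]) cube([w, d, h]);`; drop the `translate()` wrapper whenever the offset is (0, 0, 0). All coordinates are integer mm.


translate([280, 423, 0]) cube([3822, 162, 2949]);


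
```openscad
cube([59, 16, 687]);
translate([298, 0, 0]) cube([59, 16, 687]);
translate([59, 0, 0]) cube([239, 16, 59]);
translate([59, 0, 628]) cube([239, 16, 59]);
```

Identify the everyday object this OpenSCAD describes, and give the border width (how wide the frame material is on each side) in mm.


A picture frame. The border width is 59 mm.

Four thin pieces enclosing a rectangular opening — a picture frame. The two full-height stiles are 687 mm tall; the top rail sits at z = 628 and is 59 mm tall, so the border above the opening is 687 − 628 = 59 mm, matching the stile x-width.


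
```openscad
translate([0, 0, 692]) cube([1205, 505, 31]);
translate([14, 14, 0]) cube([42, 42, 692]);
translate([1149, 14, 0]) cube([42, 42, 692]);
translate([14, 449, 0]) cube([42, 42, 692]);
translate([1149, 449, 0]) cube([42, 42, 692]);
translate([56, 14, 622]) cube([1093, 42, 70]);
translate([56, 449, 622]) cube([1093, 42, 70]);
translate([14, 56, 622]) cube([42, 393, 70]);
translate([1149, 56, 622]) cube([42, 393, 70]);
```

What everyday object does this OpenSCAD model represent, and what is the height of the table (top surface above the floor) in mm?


A table. The table height is 723 mm.

A 1205×505×31 slab sits at z = 692 on four 42 mm square posts — a table. The top surface is at 692 + 31 = 723 mm.


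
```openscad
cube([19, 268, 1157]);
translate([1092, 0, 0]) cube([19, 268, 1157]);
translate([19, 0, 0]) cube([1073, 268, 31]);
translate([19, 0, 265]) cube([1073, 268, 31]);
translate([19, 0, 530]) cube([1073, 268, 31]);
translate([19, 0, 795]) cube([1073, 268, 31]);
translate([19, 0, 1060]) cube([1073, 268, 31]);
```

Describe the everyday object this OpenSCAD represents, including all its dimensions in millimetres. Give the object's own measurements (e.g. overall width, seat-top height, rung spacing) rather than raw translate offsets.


An open bookshelf. Two side panels, each 19 mm thick, 268 mm deep and 1157 mm tall, stand 1111 mm apart (outside-to-outside). Between them sit 5 shelves, each 31 mm thick and 268 mm deep, spanning the full gap between the sides. The bottom shelf rests on the floor (its underside at z = 0) and the clear gap between one shelf's top and the next shelf's underside is 234 mm.


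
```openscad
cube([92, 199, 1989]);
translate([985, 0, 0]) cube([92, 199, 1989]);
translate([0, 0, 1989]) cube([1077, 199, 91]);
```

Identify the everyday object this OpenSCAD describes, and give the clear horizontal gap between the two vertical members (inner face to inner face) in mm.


A door frame. The clear opening width is 893 mm.

Two 1989 mm tall posts with a header on top — a door frame. The left jamb is 92 mm wide at x = 0; the right jamb starts at x = 985. The clear opening is 985 − 92 = 893 mm.


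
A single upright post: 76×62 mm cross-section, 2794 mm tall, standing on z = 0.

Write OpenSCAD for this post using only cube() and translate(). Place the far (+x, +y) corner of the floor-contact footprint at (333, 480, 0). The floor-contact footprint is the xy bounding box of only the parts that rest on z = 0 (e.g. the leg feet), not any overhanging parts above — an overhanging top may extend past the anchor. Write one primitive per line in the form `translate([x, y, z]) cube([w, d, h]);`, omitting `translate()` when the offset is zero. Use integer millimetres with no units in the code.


translate([257, 418, 0]) cube([76, 62, 2794]);


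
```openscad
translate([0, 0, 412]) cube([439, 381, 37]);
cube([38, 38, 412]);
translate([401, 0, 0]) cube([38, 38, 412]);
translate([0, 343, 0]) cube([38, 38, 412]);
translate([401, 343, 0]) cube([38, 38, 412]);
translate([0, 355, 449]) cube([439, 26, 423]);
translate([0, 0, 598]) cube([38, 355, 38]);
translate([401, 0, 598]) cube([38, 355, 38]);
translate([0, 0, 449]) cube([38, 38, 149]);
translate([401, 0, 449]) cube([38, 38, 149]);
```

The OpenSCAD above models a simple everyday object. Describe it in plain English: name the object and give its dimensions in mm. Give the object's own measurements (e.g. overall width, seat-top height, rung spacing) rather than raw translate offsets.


A chair. The seat is a 439×381×37 mm slab with its top at z = 449 mm, on four 38×38 mm corner legs (flush with the seat edges, standing on z = 0). A flat backrest 26 mm thick, 423 mm tall, spans the full seat width and rises from the seat top along its +y edge, rear face flush with the rear of the seat. Two armrests of 38×38 mm section run along each side from the seat's front edge to the front of the backrest, top faces 187 mm above the seat top and outer faces flush with the seat's x-edges; a 38×38 mm post under the front of each armrest stands on the seat at the front corner.


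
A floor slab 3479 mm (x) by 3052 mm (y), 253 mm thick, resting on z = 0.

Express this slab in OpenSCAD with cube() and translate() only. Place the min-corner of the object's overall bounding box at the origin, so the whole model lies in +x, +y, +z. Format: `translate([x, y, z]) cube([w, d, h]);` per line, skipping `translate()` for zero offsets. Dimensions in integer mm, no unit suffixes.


cube([3479, 3052, 253]);


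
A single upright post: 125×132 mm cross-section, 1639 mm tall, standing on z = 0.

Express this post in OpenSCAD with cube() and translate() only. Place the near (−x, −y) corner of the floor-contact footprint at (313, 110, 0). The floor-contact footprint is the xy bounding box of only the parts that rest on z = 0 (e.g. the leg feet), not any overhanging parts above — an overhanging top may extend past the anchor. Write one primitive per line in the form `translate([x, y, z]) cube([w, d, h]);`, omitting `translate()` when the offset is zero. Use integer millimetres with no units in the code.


translate([313, 110, 0]) cube([125, 132, 1639]);


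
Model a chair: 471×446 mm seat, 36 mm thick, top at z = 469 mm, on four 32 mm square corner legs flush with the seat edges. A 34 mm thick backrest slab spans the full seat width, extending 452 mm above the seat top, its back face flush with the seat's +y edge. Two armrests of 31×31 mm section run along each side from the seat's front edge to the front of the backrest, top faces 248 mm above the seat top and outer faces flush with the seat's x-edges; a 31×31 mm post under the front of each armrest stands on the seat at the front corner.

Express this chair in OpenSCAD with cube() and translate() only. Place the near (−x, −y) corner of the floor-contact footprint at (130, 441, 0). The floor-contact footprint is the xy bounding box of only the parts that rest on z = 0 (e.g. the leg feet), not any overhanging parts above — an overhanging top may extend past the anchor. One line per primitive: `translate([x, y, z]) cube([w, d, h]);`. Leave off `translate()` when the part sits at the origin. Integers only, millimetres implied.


translate([130, 441, 433]) cube([471, 446, 36]);
translate([130, 441, 0]) cube([32, 32, 433]);
translate([569, 441, 0]) cube([32, 32, 433]);
translate([130, 855, 0]) cube([32, 32, 433]);
translate([569, 855, 0]) cube([32, 32, 433]);
translate([130, 853, 469]) cube([471, 34, 452]);
translate([130, 441, 686]) cube([31, 412, 31]);
translate([570, 441, 686]) cube([31, 412, 31]);
translate([130, 441, 469]) cube([31, 31, 217]);
translate([570, 441, 469]) cube([31, 31, 217]);


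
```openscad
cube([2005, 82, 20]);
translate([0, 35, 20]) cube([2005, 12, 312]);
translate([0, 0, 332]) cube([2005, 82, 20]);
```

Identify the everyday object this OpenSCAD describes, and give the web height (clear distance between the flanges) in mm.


An I-beam. The web height is 312 mm.

Two wide flanges with a thin centred web — an I-beam. Overall 352 mm minus two 20 mm flanges gives a web of 352 − 2·20 = 312 mm.


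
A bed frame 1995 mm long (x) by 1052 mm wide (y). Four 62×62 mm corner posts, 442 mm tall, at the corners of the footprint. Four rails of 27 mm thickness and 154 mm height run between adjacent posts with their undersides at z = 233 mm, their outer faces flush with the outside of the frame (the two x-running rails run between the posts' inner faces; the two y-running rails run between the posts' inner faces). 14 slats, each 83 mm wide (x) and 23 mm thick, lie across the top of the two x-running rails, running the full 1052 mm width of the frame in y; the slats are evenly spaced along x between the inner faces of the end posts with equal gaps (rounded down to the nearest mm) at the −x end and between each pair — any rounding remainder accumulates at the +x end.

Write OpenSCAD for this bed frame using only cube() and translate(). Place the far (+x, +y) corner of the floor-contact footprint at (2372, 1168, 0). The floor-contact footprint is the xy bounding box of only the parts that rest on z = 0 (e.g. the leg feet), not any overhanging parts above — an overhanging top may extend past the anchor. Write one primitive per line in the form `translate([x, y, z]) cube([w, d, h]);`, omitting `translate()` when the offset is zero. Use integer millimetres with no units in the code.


translate([377, 116, 0]) cube([62, 62, 442]);
translate([377, 1106, 0]) cube([62, 62, 442]);
translate([2310, 116, 0]) cube([62, 62, 442]);
translate([2310, 1106, 0]) cube([62, 62, 442]);
translate([439, 116, 233]) cube([1871, 27, 154]);
translate([439, 1141, 233]) cube([1871, 27, 154]);
translate([377, 178, 233]) cube([27, 928, 154]);
translate([2345, 178, 233]) cube([27, 928, 154]);
translate([486, 116, 387]) cube([83, 1052, 23]);
translate([616, 116, 387]) cube([83, 1052, 23]);
translate([746, 116, 387]) cube([83, 1052, 23]);
translate([876, 116, 387]) cube([83, 1052, 23]);
translate([1006, 116, 387]) cube([83, 1052, 23]);
translate([1136, 116, 387]) cube([83, 1052, 23]);
translate([1266, 116, 387]) cube([83, 1052, 23]);
translate([1396, 116, 387]) cube([83, 1052, 23]);
translate([1526, 116, 387]) cube([83, 1052, 23]);
translate([1656, 116, 387]) cube([83, 1052, 23]);
translate([1786, 116, 387]) cube([83, 1052, 23]);
translate([1916, 116, 387]) cube([83, 1052, 23]);
translate([2046, 116, 387]) cube([83, 1052, 23]);
translate([2176, 116, 387]) cube([83, 1052, 23]);


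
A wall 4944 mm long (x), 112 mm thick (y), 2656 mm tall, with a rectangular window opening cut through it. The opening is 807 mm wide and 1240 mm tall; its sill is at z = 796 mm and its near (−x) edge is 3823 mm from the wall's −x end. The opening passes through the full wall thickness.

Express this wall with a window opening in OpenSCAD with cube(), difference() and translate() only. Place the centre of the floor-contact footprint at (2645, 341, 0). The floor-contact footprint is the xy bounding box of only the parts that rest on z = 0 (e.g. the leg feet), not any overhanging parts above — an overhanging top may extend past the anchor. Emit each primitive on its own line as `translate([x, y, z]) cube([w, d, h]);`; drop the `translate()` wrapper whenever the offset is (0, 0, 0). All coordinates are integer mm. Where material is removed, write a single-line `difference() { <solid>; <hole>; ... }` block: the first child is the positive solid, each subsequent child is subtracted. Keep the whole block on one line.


difference() { translate([173, 285, 0]) cube([4944, 112, 2656]); translate([3996, 285, 796]) cube([807, 112, 1240]); }


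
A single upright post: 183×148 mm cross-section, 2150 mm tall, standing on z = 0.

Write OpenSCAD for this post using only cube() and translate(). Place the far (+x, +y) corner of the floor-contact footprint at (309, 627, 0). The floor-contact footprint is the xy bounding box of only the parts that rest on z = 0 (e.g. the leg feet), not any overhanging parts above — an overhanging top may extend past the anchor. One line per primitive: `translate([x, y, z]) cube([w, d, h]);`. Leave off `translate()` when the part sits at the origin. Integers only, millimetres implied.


translate([126, 479, 0]) cube([183, 148, 2150]);


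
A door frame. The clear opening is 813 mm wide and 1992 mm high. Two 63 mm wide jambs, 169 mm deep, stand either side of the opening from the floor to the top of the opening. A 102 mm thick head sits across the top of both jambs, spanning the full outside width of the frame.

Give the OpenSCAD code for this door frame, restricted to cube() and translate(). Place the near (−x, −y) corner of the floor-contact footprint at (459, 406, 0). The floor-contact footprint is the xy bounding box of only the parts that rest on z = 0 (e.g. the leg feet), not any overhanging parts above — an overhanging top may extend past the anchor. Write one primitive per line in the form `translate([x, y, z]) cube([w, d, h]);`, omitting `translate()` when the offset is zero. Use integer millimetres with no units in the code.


translate([459, 406, 0]) cube([63, 169, 1992]);
translate([1335, 406, 0]) cube([63, 169, 1992]);
translate([459, 406, 1992]) cube([939, 169, 102]);


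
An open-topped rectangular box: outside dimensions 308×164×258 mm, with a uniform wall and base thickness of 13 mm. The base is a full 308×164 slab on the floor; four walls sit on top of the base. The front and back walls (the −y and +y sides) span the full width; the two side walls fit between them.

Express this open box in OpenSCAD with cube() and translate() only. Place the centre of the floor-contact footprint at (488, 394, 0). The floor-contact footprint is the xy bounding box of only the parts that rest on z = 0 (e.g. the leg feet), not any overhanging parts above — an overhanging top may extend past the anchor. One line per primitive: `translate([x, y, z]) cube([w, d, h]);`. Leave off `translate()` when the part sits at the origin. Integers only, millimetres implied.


translate([334, 312, 0]) cube([308, 164, 13]);
translate([334, 312, 13]) cube([308, 13, 245]);
translate([334, 463, 13]) cube([308, 13, 245]);
translate([334, 325, 13]) cube([13, 138, 245]);
translate([629, 325, 13]) cube([13, 138, 245]);


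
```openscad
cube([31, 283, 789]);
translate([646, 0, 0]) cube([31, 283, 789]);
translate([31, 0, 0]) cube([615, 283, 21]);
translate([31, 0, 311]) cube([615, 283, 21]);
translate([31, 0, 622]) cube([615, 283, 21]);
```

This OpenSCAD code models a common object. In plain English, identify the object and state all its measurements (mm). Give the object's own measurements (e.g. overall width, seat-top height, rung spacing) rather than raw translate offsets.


An open bookshelf. Two side panels, each 31 mm thick, 283 mm deep and 789 mm tall, stand 677 mm apart (outside-to-outside). Between them sit 3 shelves, each 21 mm thick and 283 mm deep, spanning the full gap between the sides. The bottom shelf rests on the floor (its underside at z = 0) and the clear gap between one shelf's top and the next shelf's underside is 290 mm.


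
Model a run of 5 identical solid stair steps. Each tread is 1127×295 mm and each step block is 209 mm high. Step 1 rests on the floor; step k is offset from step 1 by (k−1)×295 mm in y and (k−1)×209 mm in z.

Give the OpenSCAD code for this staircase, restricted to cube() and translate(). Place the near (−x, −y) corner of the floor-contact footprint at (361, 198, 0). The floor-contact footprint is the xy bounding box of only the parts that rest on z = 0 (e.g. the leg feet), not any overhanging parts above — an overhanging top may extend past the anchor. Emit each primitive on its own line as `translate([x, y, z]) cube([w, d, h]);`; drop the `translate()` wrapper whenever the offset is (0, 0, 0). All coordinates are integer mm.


translate([361, 198, 0]) cube([1127, 295, 209]);
translate([361, 493, 209]) cube([1127, 295, 209]);
translate([361, 788, 418]) cube([1127, 295, 209]);
translate([361, 1083, 627]) cube([1127, 295, 209]);
translate([361, 1378, 836]) cube([1127, 295, 209]);


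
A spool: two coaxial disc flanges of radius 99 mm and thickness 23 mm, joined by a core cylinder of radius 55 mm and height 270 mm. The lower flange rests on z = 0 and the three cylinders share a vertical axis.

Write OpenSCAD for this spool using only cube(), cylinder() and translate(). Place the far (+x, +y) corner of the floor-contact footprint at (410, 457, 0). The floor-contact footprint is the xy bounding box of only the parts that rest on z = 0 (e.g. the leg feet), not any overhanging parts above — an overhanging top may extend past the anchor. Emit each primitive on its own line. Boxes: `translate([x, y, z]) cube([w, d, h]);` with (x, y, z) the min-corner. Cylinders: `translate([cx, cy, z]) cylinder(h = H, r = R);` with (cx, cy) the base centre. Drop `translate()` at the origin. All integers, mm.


translate([311, 358, 0]) cylinder(h = 23, r = 99);
translate([311, 358, 23]) cylinder(h = 270, r = 55);
translate([311, 358, 293]) cylinder(h = 23, r = 99);


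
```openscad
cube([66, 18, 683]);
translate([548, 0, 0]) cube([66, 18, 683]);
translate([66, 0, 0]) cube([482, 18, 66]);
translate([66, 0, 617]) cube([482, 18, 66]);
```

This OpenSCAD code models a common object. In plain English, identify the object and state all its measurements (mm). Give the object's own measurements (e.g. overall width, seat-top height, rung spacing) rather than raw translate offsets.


A rectangular picture frame lying in the x–z plane (depth along y). The opening is 482 mm wide (x) by 551 mm tall (z), surrounded by a border 66 mm wide on all four sides. The frame is 18 mm deep and is made of two full-height vertical stiles with two horizontal rails fitted between them.


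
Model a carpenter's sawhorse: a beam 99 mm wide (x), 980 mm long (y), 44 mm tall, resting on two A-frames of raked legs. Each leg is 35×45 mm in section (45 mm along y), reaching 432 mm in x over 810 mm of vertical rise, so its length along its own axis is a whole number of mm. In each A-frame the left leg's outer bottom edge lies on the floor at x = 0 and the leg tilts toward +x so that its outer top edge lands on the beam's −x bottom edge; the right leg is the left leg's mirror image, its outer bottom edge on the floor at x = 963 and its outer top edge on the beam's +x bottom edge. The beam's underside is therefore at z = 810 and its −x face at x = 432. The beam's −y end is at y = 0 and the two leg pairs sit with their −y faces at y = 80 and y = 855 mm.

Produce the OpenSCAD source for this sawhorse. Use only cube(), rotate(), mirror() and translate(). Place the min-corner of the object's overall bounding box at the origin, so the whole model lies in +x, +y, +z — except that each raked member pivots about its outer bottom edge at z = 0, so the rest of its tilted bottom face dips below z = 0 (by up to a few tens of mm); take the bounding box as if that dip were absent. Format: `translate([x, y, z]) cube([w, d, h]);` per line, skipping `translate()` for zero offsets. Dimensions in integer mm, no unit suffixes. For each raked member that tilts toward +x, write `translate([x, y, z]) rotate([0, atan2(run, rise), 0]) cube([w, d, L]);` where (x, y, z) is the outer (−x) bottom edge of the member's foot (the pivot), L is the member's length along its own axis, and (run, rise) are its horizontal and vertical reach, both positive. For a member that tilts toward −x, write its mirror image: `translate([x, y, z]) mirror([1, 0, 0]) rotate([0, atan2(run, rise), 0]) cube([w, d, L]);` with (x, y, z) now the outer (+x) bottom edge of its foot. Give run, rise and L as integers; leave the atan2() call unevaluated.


translate([432, 0, 810]) cube([99, 980, 44]);
translate([0, 80, 0]) rotate([0, atan2(432, 810), 0]) cube([35, 45, 918]);
translate([963, 80, 0]) mirror([1, 0, 0]) rotate([0, atan2(432, 810), 0]) cube([35, 45, 918]);
translate([0, 855, 0]) rotate([0, atan2(432, 810), 0]) cube([35, 45, 918]);
translate([963, 855, 0]) mirror([1, 0, 0]) rotate([0, atan2(432, 810), 0]) cube([35, 45, 918]);


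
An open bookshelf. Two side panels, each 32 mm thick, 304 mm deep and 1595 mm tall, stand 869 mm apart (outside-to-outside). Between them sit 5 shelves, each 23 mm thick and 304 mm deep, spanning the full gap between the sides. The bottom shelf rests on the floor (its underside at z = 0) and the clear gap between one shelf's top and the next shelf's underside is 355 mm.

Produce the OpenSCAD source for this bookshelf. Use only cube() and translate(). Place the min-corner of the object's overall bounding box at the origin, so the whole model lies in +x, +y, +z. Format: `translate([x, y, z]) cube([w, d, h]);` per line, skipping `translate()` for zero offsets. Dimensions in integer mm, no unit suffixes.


cube([32, 304, 1595]);
translate([837, 0, 0]) cube([32, 304, 1595]);
translate([32, 0, 0]) cube([805, 304, 23]);
translate([32, 0, 378]) cube([805, 304, 23]);
translate([32, 0, 756]) cube([805, 304, 23]);
translate([32, 0, 1134]) cube([805, 304, 23]);
translate([32, 0, 1512]) cube([805, 304, 23]);


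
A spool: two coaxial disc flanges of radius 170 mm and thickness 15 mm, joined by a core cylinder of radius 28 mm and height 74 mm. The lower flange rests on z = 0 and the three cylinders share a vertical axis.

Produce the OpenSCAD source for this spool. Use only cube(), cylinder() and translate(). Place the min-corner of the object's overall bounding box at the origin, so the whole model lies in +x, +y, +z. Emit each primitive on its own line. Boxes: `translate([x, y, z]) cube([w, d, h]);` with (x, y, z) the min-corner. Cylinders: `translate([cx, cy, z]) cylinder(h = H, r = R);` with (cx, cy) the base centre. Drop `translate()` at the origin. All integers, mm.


translate([170, 170, 0]) cylinder(h = 15, r = 170);
translate([170, 170, 15]) cylinder(h = 74, r = 28);
translate([170, 170, 89]) cylinder(h = 15, r = 170);


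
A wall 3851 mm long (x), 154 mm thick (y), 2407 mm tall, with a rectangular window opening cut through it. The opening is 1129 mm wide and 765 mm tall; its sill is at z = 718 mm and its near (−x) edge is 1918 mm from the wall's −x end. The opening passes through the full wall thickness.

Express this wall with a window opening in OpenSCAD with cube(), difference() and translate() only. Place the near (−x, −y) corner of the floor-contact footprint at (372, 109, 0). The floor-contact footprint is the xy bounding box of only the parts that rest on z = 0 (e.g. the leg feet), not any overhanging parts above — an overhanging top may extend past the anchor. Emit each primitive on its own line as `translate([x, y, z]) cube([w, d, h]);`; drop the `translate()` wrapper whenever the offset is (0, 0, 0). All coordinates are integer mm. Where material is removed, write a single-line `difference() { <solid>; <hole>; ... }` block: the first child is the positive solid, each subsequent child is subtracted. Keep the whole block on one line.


difference() { translate([372, 109, 0]) cube([3851, 154, 2407]); translate([2290, 109, 718]) cube([1129, 154, 765]); }


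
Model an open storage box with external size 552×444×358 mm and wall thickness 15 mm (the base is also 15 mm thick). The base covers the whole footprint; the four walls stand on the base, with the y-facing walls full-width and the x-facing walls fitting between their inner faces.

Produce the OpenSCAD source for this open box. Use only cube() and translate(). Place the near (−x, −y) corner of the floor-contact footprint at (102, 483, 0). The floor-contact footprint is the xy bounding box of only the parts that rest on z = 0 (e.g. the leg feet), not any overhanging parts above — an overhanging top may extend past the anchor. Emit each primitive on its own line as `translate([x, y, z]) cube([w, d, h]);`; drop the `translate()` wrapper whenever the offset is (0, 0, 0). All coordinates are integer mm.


translate([102, 483, 0]) cube([552, 444, 15]);
translate([102, 483, 15]) cube([552, 15, 343]);
translate([102, 912, 15]) cube([552, 15, 343]);
translate([102, 498, 15]) cube([15, 414, 343]);
translate([639, 498, 15]) cube([15, 414, 343]);


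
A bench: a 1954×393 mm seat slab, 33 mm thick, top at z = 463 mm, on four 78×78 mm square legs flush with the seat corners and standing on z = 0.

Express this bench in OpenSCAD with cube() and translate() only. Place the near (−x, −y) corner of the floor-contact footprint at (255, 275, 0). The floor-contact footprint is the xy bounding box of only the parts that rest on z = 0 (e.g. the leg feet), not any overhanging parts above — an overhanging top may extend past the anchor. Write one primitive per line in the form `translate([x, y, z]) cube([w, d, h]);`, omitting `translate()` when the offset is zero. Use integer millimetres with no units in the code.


// leg_h = 463 − 33 = 430
translate([255, 275, 430]) cube([1954, 393, 33]);
translate([255, 275, 0]) cube([78, 78, 430]);
translate([255, 590, 0]) cube([78, 78, 430]);
translate([2131, 275, 0]) cube([78, 78, 430]);
translate([2131, 590, 0]) cube([78, 78, 430]);


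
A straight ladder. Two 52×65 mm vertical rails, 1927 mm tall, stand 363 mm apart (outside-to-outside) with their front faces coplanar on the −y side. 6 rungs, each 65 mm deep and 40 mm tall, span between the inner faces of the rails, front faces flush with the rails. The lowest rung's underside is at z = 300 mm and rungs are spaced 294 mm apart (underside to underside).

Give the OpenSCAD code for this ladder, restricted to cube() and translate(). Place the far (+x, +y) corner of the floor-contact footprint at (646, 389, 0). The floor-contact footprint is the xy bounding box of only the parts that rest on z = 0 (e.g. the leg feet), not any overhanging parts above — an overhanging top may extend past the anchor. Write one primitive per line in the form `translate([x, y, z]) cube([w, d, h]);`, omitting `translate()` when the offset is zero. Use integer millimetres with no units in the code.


translate([283, 324, 0]) cube([52, 65, 1927]);
translate([594, 324, 0]) cube([52, 65, 1927]);
translate([335, 324, 300]) cube([259, 65, 40]);
translate([335, 324, 594]) cube([259, 65, 40]);
translate([335, 324, 888]) cube([259, 65, 40]);
translate([335, 324, 1182]) cube([259, 65, 40]);
translate([335, 324, 1476]) cube([259, 65, 40]);
translate([335, 324, 1770]) cube([259, 65, 40]);


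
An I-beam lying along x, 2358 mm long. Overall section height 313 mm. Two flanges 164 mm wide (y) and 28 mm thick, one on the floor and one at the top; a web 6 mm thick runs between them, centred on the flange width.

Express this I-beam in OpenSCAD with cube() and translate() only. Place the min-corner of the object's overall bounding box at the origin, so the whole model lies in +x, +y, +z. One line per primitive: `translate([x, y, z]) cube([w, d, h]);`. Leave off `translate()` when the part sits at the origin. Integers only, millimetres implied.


cube([2358, 164, 28]);
translate([0, 79, 28]) cube([2358, 6, 257]);
translate([0, 0, 285]) cube([2358, 164, 28]);


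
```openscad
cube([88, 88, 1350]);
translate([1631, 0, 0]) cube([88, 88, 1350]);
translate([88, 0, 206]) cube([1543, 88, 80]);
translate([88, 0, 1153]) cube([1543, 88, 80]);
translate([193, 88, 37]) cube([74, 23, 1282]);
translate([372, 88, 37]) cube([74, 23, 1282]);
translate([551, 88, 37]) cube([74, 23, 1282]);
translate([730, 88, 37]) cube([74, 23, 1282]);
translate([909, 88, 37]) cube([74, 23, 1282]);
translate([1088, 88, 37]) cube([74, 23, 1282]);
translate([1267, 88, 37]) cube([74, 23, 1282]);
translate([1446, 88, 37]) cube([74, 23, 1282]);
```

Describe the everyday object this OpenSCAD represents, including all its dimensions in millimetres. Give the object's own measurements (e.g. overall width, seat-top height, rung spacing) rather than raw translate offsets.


A fence section. Two 88×88 mm posts, 1350 mm tall, stand on the floor with a clear span of 1543 mm between their inner faces. Two horizontal rails of 88×80 mm section span the gap between the posts with their undersides at z = 206 mm and z = 1153 mm, flush with the posts' −y face. 8 pickets, each 74 mm wide, 23 mm thick and 1282 mm tall, are fixed to the +y face of the rails with their bottoms at z = 37 mm, spaced across the span with a 105 mm gap after the −x post and between neighbouring pickets, with 111 mm left before the +x post.


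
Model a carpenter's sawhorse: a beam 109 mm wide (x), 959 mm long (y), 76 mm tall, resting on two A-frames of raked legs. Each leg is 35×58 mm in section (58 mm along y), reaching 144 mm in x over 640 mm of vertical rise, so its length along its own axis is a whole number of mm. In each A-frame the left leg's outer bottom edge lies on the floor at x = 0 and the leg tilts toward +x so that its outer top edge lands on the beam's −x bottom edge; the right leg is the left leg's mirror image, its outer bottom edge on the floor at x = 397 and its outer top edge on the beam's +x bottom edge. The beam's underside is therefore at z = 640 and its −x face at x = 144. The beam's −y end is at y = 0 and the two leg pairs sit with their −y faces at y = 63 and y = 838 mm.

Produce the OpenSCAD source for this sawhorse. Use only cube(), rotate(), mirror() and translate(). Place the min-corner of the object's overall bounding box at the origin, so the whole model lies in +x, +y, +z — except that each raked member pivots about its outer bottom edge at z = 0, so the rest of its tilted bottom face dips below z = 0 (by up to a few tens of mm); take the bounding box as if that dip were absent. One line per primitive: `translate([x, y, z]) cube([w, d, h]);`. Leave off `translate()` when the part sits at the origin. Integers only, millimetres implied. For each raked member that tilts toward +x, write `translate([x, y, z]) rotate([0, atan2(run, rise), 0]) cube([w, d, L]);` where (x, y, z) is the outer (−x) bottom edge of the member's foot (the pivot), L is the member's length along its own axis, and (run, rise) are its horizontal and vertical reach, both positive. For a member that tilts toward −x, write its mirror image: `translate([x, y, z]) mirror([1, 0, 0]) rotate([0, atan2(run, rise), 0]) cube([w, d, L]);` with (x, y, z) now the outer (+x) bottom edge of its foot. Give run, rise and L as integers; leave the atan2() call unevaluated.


// leg length = √(144² + 640²) = 656
// right-leg outer foot x = 2·144 + 109 = 397
// beam min-corner = (144, 0, 640)
translate([144, 0, 640]) cube([109, 959, 76]);
translate([0, 63, 0]) rotate([0, atan2(144, 640), 0]) cube([35, 58, 656]);
translate([397, 63, 0]) mirror([1, 0, 0]) rotate([0, atan2(144, 640), 0]) cube([35, 58, 656]);
translate([0, 838, 0]) rotate([0, atan2(144, 640), 0]) cube([35, 58, 656]);
translate([397, 838, 0]) mirror([1, 0, 0]) rotate([0, atan2(144, 640), 0]) cube([35, 58, 656]);


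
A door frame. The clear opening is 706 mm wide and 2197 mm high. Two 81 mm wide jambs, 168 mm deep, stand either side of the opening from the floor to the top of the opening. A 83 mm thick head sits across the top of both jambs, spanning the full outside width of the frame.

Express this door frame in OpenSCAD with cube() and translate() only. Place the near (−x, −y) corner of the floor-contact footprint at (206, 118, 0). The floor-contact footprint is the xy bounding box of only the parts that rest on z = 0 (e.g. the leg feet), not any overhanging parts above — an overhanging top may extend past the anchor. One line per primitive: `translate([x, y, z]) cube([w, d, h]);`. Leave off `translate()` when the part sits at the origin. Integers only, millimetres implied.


translate([206, 118, 0]) cube([81, 168, 2197]);
translate([993, 118, 0]) cube([81, 168, 2197]);
translate([206, 118, 2197]) cube([868, 168, 83]);


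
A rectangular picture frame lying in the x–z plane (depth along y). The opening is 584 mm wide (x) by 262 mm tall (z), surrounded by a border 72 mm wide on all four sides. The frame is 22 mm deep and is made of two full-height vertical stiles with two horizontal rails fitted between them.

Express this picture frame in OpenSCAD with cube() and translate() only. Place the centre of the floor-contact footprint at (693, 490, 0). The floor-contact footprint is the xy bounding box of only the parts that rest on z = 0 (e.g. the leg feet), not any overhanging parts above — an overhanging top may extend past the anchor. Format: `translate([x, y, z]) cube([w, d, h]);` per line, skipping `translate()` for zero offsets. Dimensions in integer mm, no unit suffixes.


translate([329, 479, 0]) cube([72, 22, 406]);
translate([985, 479, 0]) cube([72, 22, 406]);
translate([401, 479, 0]) cube([584, 22, 72]);
translate([401, 479, 334]) cube([584, 22, 72]);


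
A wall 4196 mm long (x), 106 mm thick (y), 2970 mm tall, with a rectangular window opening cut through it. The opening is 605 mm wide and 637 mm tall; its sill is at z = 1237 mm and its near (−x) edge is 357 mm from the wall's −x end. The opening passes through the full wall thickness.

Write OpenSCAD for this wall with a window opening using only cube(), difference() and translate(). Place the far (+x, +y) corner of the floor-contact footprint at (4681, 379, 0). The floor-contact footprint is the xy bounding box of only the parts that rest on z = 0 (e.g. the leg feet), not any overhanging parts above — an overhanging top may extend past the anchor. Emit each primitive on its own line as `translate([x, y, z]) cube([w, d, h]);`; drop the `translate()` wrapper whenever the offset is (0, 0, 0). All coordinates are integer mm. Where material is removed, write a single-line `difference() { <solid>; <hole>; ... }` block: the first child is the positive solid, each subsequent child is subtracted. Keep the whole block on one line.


difference() { translate([485, 273, 0]) cube([4196, 106, 2970]); translate([842, 273, 1237]) cube([605, 106, 637]); }


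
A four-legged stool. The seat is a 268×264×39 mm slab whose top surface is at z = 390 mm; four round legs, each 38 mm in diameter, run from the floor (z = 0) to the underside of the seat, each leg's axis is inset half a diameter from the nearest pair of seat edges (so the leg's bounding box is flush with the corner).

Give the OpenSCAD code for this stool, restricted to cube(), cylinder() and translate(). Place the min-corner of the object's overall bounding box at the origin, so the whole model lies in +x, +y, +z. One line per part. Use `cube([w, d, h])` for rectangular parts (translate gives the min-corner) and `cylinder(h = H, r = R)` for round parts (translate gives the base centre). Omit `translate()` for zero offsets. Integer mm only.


// leg_h = 390 - 39 = 351
translate([0, 0, 351]) cube([268, 264, 39]);
translate([19, 19, 0]) cylinder(h = 351, r = 19);
translate([249, 19, 0]) cylinder(h = 351, r = 19);
translate([19, 245, 0]) cylinder(h = 351, r = 19);
translate([249, 245, 0]) cylinder(h = 351, r = 19);


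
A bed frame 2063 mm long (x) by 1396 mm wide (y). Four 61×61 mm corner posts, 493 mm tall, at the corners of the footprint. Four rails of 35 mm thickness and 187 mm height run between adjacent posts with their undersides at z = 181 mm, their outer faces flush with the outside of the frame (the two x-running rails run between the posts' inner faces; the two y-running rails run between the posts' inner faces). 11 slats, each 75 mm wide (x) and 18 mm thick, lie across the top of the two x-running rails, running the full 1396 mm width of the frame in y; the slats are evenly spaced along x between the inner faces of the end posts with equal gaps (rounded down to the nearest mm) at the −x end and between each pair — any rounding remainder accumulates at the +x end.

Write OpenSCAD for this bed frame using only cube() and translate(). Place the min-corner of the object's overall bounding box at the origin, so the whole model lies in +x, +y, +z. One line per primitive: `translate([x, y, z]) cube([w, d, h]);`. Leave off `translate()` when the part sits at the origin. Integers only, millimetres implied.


// slat z = rail_z + rail_h = 181 + 187 = 368
// slat gap = ⌊(1941 − 11·75) / 12⌋ = 93
cube([61, 61, 493]);
translate([0, 1335, 0]) cube([61, 61, 493]);
translate([2002, 0, 0]) cube([61, 61, 493]);
translate([2002, 1335, 0]) cube([61, 61, 493]);
translate([61, 0, 181]) cube([1941, 35, 187]);
translate([61, 1361, 181]) cube([1941, 35, 187]);
translate([0, 61, 181]) cube([35, 1274, 187]);
translate([2028, 61, 181]) cube([35, 1274, 187]);
translate([154, 0, 368]) cube([75, 1396, 18]);
translate([322, 0, 368]) cube([75, 1396, 18]);
translate([490, 0, 368]) cube([75, 1396, 18]);
translate([658, 0, 368]) cube([75, 1396, 18]);
translate([826, 0, 368]) cube([75, 1396, 18]);
translate([994, 0, 368]) cube([75, 1396, 18]);
translate([1162, 0, 368]) cube([75, 1396, 18]);
translate([1330, 0, 368]) cube([75, 1396, 18]);
translate([1498, 0, 368]) cube([75, 1396, 18]);
translate([1666, 0, 368]) cube([75, 1396, 18]);
translate([1834, 0, 368]) cube([75, 1396, 18]);


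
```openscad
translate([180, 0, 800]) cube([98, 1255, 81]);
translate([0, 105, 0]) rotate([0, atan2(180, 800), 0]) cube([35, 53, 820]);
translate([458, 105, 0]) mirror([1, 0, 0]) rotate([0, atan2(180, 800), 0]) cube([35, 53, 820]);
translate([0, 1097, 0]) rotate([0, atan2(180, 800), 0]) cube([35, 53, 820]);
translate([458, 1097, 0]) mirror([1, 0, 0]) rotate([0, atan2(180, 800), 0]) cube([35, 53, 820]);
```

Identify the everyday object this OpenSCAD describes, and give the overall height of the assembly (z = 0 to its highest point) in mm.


A sawhorse. The overall height is 881 mm.

A beam across two mirrored pairs of raked legs — a sawhorse. The beam's underside is at z = 800 (matching the legs' vertical rise in atan2(180, 800)) and the beam is 81 mm tall, so its top is at 800 + 81 = 881 mm. The raked legs top out at the beam's underside, so that is the highest point.


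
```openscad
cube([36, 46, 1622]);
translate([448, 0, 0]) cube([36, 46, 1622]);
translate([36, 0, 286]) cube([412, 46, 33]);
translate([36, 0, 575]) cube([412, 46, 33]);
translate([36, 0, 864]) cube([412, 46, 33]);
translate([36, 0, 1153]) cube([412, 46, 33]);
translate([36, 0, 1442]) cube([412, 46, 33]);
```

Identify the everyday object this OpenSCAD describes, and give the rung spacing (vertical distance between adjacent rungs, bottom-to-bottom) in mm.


A ladder. The rung spacing is 289 mm.

Two tall 36×46 posts with 5 short bars between them — a ladder. Adjacent rungs sit at z = 286 and z = 575, so the spacing is 575 − 286 = 289 mm.


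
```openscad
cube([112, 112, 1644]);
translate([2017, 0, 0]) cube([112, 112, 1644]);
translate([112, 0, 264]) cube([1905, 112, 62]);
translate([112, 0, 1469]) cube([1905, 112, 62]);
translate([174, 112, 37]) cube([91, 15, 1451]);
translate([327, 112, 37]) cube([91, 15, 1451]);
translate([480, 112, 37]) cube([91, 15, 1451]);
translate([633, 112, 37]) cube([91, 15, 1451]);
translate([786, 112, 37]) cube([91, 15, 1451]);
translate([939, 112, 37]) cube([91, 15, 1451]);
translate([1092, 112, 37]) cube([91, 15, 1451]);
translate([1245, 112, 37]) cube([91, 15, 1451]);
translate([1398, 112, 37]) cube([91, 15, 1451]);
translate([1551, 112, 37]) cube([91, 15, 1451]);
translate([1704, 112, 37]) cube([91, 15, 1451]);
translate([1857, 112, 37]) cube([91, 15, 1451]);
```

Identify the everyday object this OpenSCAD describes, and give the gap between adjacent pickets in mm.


A fence section. The picket gap is 62 mm.

Two posts, two rails, 12 pickets — a fence section. Span 1905 mm holds 12 pickets of 91 mm with 13 equal gaps: ⌊(1905 − 12·91) / 13⌋ = 62 mm.


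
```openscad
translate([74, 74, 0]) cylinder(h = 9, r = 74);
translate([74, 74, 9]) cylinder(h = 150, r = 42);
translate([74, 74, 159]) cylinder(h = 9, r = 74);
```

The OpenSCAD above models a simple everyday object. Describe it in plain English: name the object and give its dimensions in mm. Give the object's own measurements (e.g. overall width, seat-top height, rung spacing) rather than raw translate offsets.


A spool: two coaxial disc flanges of radius 74 mm and thickness 9 mm, joined by a core cylinder of radius 42 mm and height 150 mm. The lower flange rests on z = 0 and the three cylinders share a vertical axis.
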